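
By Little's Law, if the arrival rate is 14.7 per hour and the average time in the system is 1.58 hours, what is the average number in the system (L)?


L = lambda * W = 14.7 * 1.58 = 23.23

23.23


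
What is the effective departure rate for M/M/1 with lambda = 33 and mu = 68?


For a stable queue (lambda < mu), throughput = lambda = 33 per hour

33 per hour


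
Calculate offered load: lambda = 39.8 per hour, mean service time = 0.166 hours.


Offered load a = lambda * E[S] = 39.8 * 0.166 = 6.61 Erlangs

6.61 Erlangs


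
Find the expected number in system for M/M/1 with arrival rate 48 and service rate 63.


rho = 48/63; L = rho/(1-rho) = 3.2

3.2


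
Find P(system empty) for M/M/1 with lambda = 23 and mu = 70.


P0 = 1 - rho = 1 - 23/70 = 0.6714

0.6714


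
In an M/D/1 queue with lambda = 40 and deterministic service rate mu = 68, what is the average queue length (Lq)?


M/D/1: Lq = rho^2 / (2*(1-rho)) where rho = 40/68; Lq = 0.42

0.42


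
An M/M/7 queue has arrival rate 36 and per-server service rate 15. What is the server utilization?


rho = lambda/(c*mu) = 36/(7*15) = 0.3429

0.3429


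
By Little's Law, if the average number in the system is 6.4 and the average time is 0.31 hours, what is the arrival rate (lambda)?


lambda = L / W = 6.4 / 0.31 = 20.65 per hour

20.65 per hour


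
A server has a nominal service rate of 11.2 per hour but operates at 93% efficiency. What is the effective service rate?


Effective rate = mu * efficiency = 11.2 * 0.93 = 10.42 per hour

10.42 per hour


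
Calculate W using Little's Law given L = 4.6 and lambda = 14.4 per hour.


W = L / lambda = 4.6 / 14.4 = 0.3194 hours

0.3194 hours


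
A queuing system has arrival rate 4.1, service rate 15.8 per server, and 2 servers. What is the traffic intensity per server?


rho = lambda / (c * mu) = 4.1 / (2 * 15.8) = 0.1297

0.1297


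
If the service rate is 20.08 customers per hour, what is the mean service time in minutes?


Mean service time = 60/mu = 60/20.08 = 2.99 minutes

2.99 minutes


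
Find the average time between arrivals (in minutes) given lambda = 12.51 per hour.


Mean interarrival time = 60/lambda = 60/12.51 = 4.8 minutes

4.8 minutes


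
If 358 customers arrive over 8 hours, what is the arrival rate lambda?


lambda = total arrivals / time = 358 / 8 = 44.75 per hour

44.75 per hour


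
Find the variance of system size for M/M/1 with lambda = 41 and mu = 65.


rho = 41/65; Var(N) = rho/(1-rho)^2 = 4.63

4.63


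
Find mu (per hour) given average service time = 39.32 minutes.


mu = 60 / avg_service_time = 60 / 39.32 = 1.53 per hour

1.53 per hour


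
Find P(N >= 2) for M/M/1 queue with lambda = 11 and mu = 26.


P(N >= 2) = rho^2 = (11/26)^2 = 0.179

0.179


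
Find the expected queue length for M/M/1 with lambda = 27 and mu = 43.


rho = 27/43; Lq = rho^2/(1-rho) = 1.06

1.06


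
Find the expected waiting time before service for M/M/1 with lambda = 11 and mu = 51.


rho = 11/51; Wq = rho/(mu - lambda) = 0.0054 hours

0.0054 hours


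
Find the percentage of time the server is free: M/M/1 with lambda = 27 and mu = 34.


Idle fraction = (1 - rho) * 100 = (1 - 27/34) * 100 = 20.6%

20.6%


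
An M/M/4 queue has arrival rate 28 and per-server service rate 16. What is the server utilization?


rho = lambda/(c*mu) = 28/(4*16) = 0.4375

0.4375


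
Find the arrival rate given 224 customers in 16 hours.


lambda = total arrivals / time = 224 / 16 = 14.0 per hour

14.0 per hour


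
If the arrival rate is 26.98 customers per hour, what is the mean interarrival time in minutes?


Mean interarrival time = 60/lambda = 60/26.98 = 2.22 minutes

2.22 minutes


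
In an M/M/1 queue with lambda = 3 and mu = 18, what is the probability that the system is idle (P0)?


P0 = 1 - rho = 1 - 3/18 = 0.8333

0.8333


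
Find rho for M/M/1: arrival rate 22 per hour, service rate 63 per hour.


rho = lambda/mu = 22/63 = 0.3492

0.3492


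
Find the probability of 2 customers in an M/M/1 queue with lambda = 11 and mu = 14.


rho = 11/14; P(n) = (1-rho)*rho^n = (1-11/14)*(11/14)^2 = 0.1323

0.1323


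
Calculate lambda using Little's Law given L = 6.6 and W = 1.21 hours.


lambda = L / W = 6.6 / 1.21 = 5.45 per hour

5.45 per hour


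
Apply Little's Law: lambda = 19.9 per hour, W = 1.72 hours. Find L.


L = lambda * W = 19.9 * 1.72 = 34.23

34.23


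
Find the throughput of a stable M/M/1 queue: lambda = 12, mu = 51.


For a stable queue (lambda < mu), throughput = lambda = 12 per hour

12 per hour


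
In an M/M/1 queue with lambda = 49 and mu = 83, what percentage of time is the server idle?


Idle fraction = (1 - rho) * 100 = (1 - 49/83) * 100 = 41.0%

41.0%


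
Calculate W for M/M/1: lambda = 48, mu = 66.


W = 1/(mu - lambda) = 1/(66 - 48) = 0.0556 hours

0.0556 hours


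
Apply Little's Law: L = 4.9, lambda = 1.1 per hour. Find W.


W = L / lambda = 4.9 / 1.1 = 4.4545 hours

4.4545 hours


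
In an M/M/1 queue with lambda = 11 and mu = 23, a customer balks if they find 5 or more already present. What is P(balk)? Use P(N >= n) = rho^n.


P(N >= 5) = rho^5 = (11/23)^5 = 0.025

0.025


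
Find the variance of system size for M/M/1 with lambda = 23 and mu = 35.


rho = 23/35; Var(N) = rho/(1-rho)^2 = 5.59

5.59


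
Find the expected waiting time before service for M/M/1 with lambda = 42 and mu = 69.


rho = 42/69; Wq = rho/(mu - lambda) = 0.0225 hours

0.0225 hours


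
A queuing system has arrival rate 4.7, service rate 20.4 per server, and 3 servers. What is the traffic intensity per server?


rho = lambda / (c * mu) = 4.7 / (3 * 20.4) = 0.0768

0.0768


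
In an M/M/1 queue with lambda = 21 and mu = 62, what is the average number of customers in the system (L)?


rho = 21/62; L = rho/(1-rho) = 0.51

0.51


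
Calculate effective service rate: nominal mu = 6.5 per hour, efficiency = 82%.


Effective rate = mu * efficiency = 6.5 * 0.82 = 5.33 per hour

5.33 per hour


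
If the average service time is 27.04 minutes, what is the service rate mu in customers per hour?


mu = 60 / avg_service_time = 60 / 27.04 = 2.22 per hour

2.22 per hour


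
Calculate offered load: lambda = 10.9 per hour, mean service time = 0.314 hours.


Offered load a = lambda * E[S] = 10.9 * 0.314 = 3.42 Erlangs

3.42 Erlangs


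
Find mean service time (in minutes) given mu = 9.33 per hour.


Mean service time = 60/mu = 60/9.33 = 6.43 minutes

6.43 minutes


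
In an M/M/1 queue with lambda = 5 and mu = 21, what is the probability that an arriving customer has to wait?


P(wait) = rho = lambda/mu = 5/21 = 0.2381

0.2381


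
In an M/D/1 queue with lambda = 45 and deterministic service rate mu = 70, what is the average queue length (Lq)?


M/D/1: Lq = rho^2 / (2*(1-rho)) where rho = 45/70; Lq = 0.58

0.58


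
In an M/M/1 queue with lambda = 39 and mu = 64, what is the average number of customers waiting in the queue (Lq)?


rho = 39/64; Lq = rho^2/(1-rho) = 0.95

0.95


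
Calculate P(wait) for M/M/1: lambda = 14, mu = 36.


P(wait) = rho = lambda/mu = 14/36 = 0.3889

0.3889


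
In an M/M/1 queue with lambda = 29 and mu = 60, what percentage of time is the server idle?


Idle fraction = (1 - rho) * 100 = (1 - 29/60) * 100 = 51.7%

51.7%


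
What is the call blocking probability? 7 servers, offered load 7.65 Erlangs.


B(N,A) = (A^N/N!) / sum(A^k/k!, k=0..N) with N=7, A=7.65 = 0.288

0.288


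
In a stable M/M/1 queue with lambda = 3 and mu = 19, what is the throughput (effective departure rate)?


For a stable queue (lambda < mu), throughput = lambda = 3 per hour

3 per hour


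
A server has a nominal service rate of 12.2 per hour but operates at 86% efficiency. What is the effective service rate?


Effective rate = mu * efficiency = 12.2 * 0.86 = 10.49 per hour

10.49 per hour


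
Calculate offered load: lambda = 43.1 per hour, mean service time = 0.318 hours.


Offered load a = lambda * E[S] = 43.1 * 0.318 = 13.71 Erlangs

13.71 Erlangs


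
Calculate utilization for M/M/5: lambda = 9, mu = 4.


rho = lambda/(c*mu) = 9/(5*4) = 0.45

0.45


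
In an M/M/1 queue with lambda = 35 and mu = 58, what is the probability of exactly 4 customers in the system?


rho = 35/58; P(n) = (1-rho)*rho^n = (1-35/58)*(35/58)^4 = 0.0526

0.0526


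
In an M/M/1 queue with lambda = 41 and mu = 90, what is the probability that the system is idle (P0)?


P0 = 1 - rho = 1 - 41/90 = 0.5444

0.5444


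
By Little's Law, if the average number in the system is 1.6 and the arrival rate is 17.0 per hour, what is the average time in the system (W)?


W = L / lambda = 1.6 / 17.0 = 0.0941 hours

0.0941 hours


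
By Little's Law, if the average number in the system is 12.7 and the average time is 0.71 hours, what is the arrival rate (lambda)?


lambda = L / W = 12.7 / 0.71 = 17.89 per hour

17.89 per hour


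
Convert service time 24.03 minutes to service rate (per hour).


mu = 60 / avg_service_time = 60 / 24.03 = 2.5 per hour

2.5 per hour


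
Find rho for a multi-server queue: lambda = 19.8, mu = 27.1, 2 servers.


rho = lambda / (c * mu) = 19.8 / (2 * 27.1) = 0.3653

0.3653


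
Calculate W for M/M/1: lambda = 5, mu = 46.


W = 1/(mu - lambda) = 1/(46 - 5) = 0.0244 hours

0.0244 hours


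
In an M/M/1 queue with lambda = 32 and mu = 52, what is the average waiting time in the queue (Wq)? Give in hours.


rho = 32/52; Wq = rho/(mu - lambda) = 0.0308 hours

0.0308 hours


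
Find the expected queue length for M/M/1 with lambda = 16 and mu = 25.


rho = 16/25; Lq = rho^2/(1-rho) = 1.14

1.14


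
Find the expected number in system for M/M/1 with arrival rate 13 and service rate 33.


rho = 13/33; L = rho/(1-rho) = 0.65

0.65


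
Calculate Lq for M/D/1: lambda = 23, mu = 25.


M/D/1: Lq = rho^2 / (2*(1-rho)) where rho = 23/25; Lq = 5.29

5.29


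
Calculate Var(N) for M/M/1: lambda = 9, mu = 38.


rho = 9/38; Var(N) = rho/(1-rho)^2 = 0.41

0.41


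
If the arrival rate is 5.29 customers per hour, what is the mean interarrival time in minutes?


Mean interarrival time = 60/lambda = 60/5.29 = 11.34 minutes

11.34 minutes


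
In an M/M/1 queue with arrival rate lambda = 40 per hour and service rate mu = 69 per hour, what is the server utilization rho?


rho = lambda/mu = 40/69 = 0.5797

0.5797


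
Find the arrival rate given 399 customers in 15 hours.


lambda = total arrivals / time = 399 / 15 = 26.6 per hour

26.6 per hour


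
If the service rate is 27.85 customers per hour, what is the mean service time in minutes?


Mean service time = 60/mu = 60/27.85 = 2.15 minutes

2.15 minutes


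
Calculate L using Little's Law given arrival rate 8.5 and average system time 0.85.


L = lambda * W = 8.5 * 0.85 = 7.23

7.23


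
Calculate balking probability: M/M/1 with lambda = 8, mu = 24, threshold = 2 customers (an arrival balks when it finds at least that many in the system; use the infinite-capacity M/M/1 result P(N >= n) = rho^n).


P(N >= 2) = rho^2 = (8/24)^2 = 0.1111

0.1111


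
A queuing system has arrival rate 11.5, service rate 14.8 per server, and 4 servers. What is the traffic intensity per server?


rho = lambda / (c * mu) = 11.5 / (4 * 14.8) = 0.1943

0.1943


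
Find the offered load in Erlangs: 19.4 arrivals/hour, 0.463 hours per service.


Offered load a = lambda * E[S] = 19.4 * 0.463 = 8.98 Erlangs

8.98 Erlangs


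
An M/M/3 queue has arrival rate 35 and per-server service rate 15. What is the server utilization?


rho = lambda/(c*mu) = 35/(3*15) = 0.7778

0.7778


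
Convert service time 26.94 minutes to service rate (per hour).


mu = 60 / avg_service_time = 60 / 26.94 = 2.23 per hour

2.23 per hour


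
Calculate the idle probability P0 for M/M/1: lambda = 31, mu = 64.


P0 = 1 - rho = 1 - 31/64 = 0.5156

0.5156


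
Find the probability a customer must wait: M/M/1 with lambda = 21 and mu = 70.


P(wait) = rho = lambda/mu = 21/70 = 0.3

0.3


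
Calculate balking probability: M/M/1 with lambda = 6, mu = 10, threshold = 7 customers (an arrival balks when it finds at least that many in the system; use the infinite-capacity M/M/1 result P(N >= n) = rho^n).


P(N >= 7) = rho^7 = (6/10)^7 = 0.028

0.028


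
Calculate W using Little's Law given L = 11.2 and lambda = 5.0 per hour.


W = L / lambda = 11.2 / 5.0 = 2.24 hours

2.24 hours


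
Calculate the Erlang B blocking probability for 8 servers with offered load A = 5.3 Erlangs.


B(N,A) = (A^N/N!) / sum(A^k/k!, k=0..N) with N=8, A=5.3 = 0.0846

0.0846


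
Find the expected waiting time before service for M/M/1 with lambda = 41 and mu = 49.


rho = 41/49; Wq = rho/(mu - lambda) = 0.1046 hours

0.1046 hours


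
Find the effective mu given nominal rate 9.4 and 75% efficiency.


Effective rate = mu * efficiency = 9.4 * 0.75 = 7.05 per hour

7.05 per hour


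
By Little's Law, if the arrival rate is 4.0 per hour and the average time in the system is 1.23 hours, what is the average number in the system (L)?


L = lambda * W = 4.0 * 1.23 = 4.92

4.92


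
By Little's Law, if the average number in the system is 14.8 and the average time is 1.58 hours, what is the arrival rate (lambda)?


lambda = L / W = 14.8 / 1.58 = 9.37 per hour

9.37 per hour


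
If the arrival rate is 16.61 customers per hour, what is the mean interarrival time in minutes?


Mean interarrival time = 60/lambda = 60/16.61 = 3.61 minutes

3.61 minutes


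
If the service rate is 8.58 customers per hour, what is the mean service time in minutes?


Mean service time = 60/mu = 60/8.58 = 6.99 minutes

6.99 minutes


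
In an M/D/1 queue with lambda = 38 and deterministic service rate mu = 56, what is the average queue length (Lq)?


M/D/1: Lq = rho^2 / (2*(1-rho)) where rho = 38/56; Lq = 0.72

0.72


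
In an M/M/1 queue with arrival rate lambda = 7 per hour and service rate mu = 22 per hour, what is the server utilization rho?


rho = lambda/mu = 7/22 = 0.3182

0.3182


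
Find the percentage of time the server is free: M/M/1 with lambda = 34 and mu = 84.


Idle fraction = (1 - rho) * 100 = (1 - 34/84) * 100 = 59.5%

59.5%


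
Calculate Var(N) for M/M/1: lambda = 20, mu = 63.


rho = 20/63; Var(N) = rho/(1-rho)^2 = 0.68

0.68


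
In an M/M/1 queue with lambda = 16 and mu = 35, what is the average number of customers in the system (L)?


rho = 16/35; L = rho/(1-rho) = 0.84

0.84


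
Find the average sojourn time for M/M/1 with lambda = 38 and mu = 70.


W = 1/(mu - lambda) = 1/(70 - 38) = 0.0313 hours

0.0313 hours


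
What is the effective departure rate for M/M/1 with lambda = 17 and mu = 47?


For a stable queue (lambda < mu), throughput = lambda = 17 per hour

17 per hour


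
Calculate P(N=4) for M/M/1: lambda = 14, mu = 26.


rho = 14/26; P(n) = (1-rho)*rho^n = (1-14/26)*(14/26)^4 = 0.0388

0.0388


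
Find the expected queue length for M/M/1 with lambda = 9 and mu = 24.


rho = 9/24; Lq = rho^2/(1-rho) = 0.23

0.23


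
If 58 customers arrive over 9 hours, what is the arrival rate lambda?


lambda = total arrivals / time = 58 / 9 = 6.44 per hour

6.44 per hour


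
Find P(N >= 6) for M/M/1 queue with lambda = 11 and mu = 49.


P(N >= 6) = rho^6 = (11/49)^6 = 0.0001

0.0001


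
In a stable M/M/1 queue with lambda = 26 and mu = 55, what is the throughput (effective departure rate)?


For a stable queue (lambda < mu), throughput = lambda = 26 per hour

26 per hour


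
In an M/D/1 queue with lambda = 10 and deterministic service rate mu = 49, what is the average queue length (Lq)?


M/D/1: Lq = rho^2 / (2*(1-rho)) where rho = 10/49; Lq = 0.03

0.03


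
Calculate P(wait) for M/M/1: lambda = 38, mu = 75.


P(wait) = rho = lambda/mu = 38/75 = 0.5067

0.5067


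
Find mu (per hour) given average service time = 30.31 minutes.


mu = 60 / avg_service_time = 60 / 30.31 = 1.98 per hour

1.98 per hour


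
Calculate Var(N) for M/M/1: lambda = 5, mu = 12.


rho = 5/12; Var(N) = rho/(1-rho)^2 = 1.22

1.22


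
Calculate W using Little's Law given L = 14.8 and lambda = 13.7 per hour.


W = L / lambda = 14.8 / 13.7 = 1.0803 hours

1.0803 hours


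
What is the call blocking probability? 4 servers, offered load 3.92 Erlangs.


B(N,A) = (A^N/N!) / sum(A^k/k!, k=0..N) with N=4, A=3.92 = 0.3029

0.3029


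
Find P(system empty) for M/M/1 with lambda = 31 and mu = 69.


P0 = 1 - rho = 1 - 31/69 = 0.5507

0.5507


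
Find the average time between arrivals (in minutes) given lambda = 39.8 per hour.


Mean interarrival time = 60/lambda = 60/39.8 = 1.51 minutes

1.51 minutes


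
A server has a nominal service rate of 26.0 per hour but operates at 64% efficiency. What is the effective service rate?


Effective rate = mu * efficiency = 26.0 * 0.64 = 16.64 per hour

16.64 per hour


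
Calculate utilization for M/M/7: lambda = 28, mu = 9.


rho = lambda/(c*mu) = 28/(7*9) = 0.4444

0.4444


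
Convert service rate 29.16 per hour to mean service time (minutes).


Mean service time = 60/mu = 60/29.16 = 2.06 minutes

2.06 minutes


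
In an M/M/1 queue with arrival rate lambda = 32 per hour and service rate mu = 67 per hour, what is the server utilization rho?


rho = lambda/mu = 32/67 = 0.4776

0.4776


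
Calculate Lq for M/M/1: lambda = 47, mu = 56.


rho = 47/56; Lq = rho^2/(1-rho) = 4.38

4.38


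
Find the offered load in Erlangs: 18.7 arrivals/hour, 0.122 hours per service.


Offered load a = lambda * E[S] = 18.7 * 0.122 = 2.28 Erlangs

2.28 Erlangs


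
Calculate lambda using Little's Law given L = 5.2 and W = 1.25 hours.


lambda = L / W = 5.2 / 1.25 = 4.16 per hour

4.16 per hour


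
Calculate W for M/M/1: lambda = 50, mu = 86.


W = 1/(mu - lambda) = 1/(86 - 50) = 0.0278 hours

0.0278 hours


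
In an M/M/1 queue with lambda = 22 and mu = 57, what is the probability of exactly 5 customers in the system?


rho = 22/57; P(n) = (1-rho)*rho^n = (1-22/57)*(22/57)^5 = 0.0053

0.0053


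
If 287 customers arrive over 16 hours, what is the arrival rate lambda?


lambda = total arrivals / time = 287 / 16 = 17.94 per hour

17.94 per hour


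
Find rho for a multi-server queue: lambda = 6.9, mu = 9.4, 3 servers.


rho = lambda / (c * mu) = 6.9 / (3 * 9.4) = 0.2447

0.2447


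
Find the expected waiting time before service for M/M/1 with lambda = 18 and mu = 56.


rho = 18/56; Wq = rho/(mu - lambda) = 0.0085 hours

0.0085 hours


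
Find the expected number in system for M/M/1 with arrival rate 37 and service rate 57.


rho = 37/57; L = rho/(1-rho) = 1.85

1.85


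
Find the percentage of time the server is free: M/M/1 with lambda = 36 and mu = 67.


Idle fraction = (1 - rho) * 100 = (1 - 36/67) * 100 = 46.3%

46.3%


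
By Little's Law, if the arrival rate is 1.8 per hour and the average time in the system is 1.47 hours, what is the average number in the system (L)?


L = lambda * W = 1.8 * 1.47 = 2.65

2.65


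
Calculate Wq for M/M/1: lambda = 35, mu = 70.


rho = 35/70; Wq = rho/(mu - lambda) = 0.0143 hours

0.0143 hours


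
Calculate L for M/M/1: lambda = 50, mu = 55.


rho = 50/55; L = rho/(1-rho) = 10.0

10.0


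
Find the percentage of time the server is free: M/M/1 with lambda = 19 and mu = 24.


Idle fraction = (1 - rho) * 100 = (1 - 19/24) * 100 = 20.8%

20.8%


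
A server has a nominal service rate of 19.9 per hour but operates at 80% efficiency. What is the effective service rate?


Effective rate = mu * efficiency = 19.9 * 0.8 = 15.92 per hour

15.92 per hour


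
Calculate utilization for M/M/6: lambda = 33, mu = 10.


rho = lambda/(c*mu) = 33/(6*10) = 0.55

0.55


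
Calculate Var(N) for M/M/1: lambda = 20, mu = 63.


rho = 20/63; Var(N) = rho/(1-rho)^2 = 0.68

0.68


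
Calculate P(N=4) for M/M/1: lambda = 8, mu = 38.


rho = 8/38; P(n) = (1-rho)*rho^n = (1-8/38)*(8/38)^4 = 0.0016

0.0016


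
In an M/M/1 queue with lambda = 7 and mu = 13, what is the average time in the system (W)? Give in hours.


W = 1/(mu - lambda) = 1/(13 - 7) = 0.1667 hours

0.1667 hours


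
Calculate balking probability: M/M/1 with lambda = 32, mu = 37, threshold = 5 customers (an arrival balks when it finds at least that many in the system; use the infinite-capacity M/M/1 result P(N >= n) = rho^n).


P(N >= 5) = rho^5 = (32/37)^5 = 0.4839

0.4839


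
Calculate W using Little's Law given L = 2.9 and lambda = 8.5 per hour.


W = L / lambda = 2.9 / 8.5 = 0.3412 hours

0.3412 hours


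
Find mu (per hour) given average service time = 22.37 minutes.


mu = 60 / avg_service_time = 60 / 22.37 = 2.68 per hour

2.68 per hour


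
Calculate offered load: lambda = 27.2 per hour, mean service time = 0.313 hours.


Offered load a = lambda * E[S] = 27.2 * 0.313 = 8.51 Erlangs

8.51 Erlangs


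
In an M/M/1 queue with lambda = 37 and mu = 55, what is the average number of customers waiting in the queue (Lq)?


rho = 37/55; Lq = rho^2/(1-rho) = 1.38

1.38


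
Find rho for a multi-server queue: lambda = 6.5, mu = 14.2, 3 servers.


rho = lambda / (c * mu) = 6.5 / (3 * 14.2) = 0.1526

0.1526


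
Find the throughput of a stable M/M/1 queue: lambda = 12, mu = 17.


For a stable queue (lambda < mu), throughput = lambda = 12 per hour

12 per hour


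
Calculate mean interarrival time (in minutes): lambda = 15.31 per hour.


Mean interarrival time = 60/lambda = 60/15.31 = 3.92 minutes

3.92 minutes


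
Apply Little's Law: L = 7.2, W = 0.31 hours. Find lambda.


lambda = L / W = 7.2 / 0.31 = 23.23 per hour

23.23 per hour


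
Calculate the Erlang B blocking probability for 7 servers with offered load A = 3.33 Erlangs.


B(N,A) = (A^N/N!) / sum(A^k/k!, k=0..N) with N=7, A=3.33 = 0.0329

0.0329


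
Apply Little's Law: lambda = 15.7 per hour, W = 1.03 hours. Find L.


L = lambda * W = 15.7 * 1.03 = 16.17

16.17


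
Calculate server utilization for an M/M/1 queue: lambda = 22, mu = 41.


rho = lambda/mu = 22/41 = 0.5366

0.5366


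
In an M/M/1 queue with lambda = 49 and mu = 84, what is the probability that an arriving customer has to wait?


P(wait) = rho = lambda/mu = 49/84 = 0.5833

0.5833


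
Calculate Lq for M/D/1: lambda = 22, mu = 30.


M/D/1: Lq = rho^2 / (2*(1-rho)) where rho = 22/30; Lq = 1.01

1.01


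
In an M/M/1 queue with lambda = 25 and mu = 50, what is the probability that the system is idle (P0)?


P0 = 1 - rho = 1 - 25/50 = 0.5

0.5


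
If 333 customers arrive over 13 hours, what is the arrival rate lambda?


lambda = total arrivals / time = 333 / 13 = 25.62 per hour

25.62 per hour


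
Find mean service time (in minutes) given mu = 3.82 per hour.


Mean service time = 60/mu = 60/3.82 = 15.71 minutes

15.71 minutes


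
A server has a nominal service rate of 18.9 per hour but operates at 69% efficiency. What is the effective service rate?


Effective rate = mu * efficiency = 18.9 * 0.69 = 13.04 per hour

13.04 per hour


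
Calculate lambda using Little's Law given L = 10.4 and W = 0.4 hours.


lambda = L / W = 10.4 / 0.4 = 26.0 per hour

26.0 per hour


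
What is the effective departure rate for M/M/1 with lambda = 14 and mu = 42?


For a stable queue (lambda < mu), throughput = lambda = 14 per hour

14 per hour


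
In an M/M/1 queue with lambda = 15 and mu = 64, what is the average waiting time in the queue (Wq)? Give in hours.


rho = 15/64; Wq = rho/(mu - lambda) = 0.0048 hours

0.0048 hours


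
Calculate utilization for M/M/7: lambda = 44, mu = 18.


rho = lambda/(c*mu) = 44/(7*18) = 0.3492

0.3492


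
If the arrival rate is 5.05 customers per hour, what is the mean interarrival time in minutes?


Mean interarrival time = 60/lambda = 60/5.05 = 11.88 minutes

11.88 minutes


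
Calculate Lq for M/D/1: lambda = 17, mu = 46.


M/D/1: Lq = rho^2 / (2*(1-rho)) where rho = 17/46; Lq = 0.11

0.11


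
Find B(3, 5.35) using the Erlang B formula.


B(N,A) = (A^N/N!) / sum(A^k/k!, k=0..N) with N=3, A=5.35 = 0.5526

0.5526


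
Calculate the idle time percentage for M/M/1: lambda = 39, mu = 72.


Idle fraction = (1 - rho) * 100 = (1 - 39/72) * 100 = 45.8%

45.8%


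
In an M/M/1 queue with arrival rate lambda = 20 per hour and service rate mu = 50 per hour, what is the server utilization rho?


rho = lambda/mu = 20/50 = 0.4

0.4


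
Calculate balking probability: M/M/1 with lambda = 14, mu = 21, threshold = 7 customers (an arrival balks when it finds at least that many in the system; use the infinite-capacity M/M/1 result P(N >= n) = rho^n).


P(N >= 7) = rho^7 = (14/21)^7 = 0.0585

0.0585


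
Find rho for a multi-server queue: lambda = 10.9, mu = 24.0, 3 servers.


rho = lambda / (c * mu) = 10.9 / (3 * 24.0) = 0.1514

0.1514


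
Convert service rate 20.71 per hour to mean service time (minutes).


Mean service time = 60/mu = 60/20.71 = 2.9 minutes

2.9 minutes


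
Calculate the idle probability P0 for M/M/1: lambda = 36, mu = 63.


P0 = 1 - rho = 1 - 36/63 = 0.4286

0.4286


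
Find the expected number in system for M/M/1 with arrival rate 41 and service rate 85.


rho = 41/85; L = rho/(1-rho) = 0.93

0.93


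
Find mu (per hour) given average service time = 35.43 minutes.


mu = 60 / avg_service_time = 60 / 35.43 = 1.69 per hour

1.69 per hour


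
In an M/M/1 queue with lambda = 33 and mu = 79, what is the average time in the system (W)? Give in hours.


W = 1/(mu - lambda) = 1/(79 - 33) = 0.0217 hours

0.0217 hours


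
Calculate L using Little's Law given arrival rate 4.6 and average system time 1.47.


L = lambda * W = 4.6 * 1.47 = 6.76

6.76


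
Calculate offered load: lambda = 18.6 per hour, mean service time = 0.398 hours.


Offered load a = lambda * E[S] = 18.6 * 0.398 = 7.4 Erlangs

7.4 Erlangs


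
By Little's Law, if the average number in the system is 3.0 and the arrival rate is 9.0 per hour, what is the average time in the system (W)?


W = L / lambda = 3.0 / 9.0 = 0.3333 hours

0.3333 hours


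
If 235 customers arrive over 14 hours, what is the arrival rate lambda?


lambda = total arrivals / time = 235 / 14 = 16.79 per hour

16.79 per hour


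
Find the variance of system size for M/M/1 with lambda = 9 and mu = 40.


rho = 9/40; Var(N) = rho/(1-rho)^2 = 0.37

0.37


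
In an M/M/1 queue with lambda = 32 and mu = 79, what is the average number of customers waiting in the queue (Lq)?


rho = 32/79; Lq = rho^2/(1-rho) = 0.28

0.28


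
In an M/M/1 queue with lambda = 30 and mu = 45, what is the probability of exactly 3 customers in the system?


rho = 30/45; P(n) = (1-rho)*rho^n = (1-30/45)*(30/45)^3 = 0.0988

0.0988


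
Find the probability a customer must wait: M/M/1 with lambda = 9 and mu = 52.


P(wait) = rho = lambda/mu = 9/52 = 0.1731

0.1731


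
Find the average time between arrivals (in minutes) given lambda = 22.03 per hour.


Mean interarrival time = 60/lambda = 60/22.03 = 2.72 minutes

2.72 minutes


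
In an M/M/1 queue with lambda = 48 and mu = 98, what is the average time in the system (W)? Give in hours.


W = 1/(mu - lambda) = 1/(98 - 48) = 0.02 hours

0.02 hours


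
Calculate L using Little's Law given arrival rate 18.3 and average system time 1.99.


L = lambda * W = 18.3 * 1.99 = 36.42

36.42


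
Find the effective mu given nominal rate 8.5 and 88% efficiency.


Effective rate = mu * efficiency = 8.5 * 0.88 = 7.48 per hour

7.48 per hour


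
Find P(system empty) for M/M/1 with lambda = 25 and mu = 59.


P0 = 1 - rho = 1 - 25/59 = 0.5763

0.5763


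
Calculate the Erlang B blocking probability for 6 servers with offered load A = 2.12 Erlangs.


B(N,A) = (A^N/N!) / sum(A^k/k!, k=0..N) with N=6, A=2.12 = 0.0152

0.0152


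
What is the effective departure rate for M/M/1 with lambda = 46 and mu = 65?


For a stable queue (lambda < mu), throughput = lambda = 46 per hour

46 per hour


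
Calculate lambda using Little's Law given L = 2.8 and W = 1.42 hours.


lambda = L / W = 2.8 / 1.42 = 1.97 per hour

1.97 per hour


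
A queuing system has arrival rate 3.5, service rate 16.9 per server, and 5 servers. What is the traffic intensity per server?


rho = lambda / (c * mu) = 3.5 / (5 * 16.9) = 0.0414

0.0414


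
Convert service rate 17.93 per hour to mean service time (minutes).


Mean service time = 60/mu = 60/17.93 = 3.35 minutes

3.35 minutes


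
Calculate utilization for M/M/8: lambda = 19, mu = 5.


rho = lambda/(c*mu) = 19/(8*5) = 0.475

0.475


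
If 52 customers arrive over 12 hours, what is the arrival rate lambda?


lambda = total arrivals / time = 52 / 12 = 4.33 per hour

4.33 per hour


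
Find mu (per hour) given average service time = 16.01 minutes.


mu = 60 / avg_service_time = 60 / 16.01 = 3.75 per hour

3.75 per hour


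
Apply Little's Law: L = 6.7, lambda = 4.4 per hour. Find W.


W = L / lambda = 6.7 / 4.4 = 1.5227 hours

1.5227 hours


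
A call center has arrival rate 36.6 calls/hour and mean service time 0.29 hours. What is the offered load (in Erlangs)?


Offered load a = lambda * E[S] = 36.6 * 0.29 = 10.61 Erlangs

10.61 Erlangs


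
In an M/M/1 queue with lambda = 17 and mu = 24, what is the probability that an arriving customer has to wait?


P(wait) = rho = lambda/mu = 17/24 = 0.7083

0.7083


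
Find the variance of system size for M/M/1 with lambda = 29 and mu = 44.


rho = 29/44; Var(N) = rho/(1-rho)^2 = 5.67

5.67


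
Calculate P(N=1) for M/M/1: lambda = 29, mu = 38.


rho = 29/38; P(n) = (1-rho)*rho^n = (1-29/38)*(29/38)^1 = 0.1807

0.1807


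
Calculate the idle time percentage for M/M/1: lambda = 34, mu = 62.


Idle fraction = (1 - rho) * 100 = (1 - 34/62) * 100 = 45.2%

45.2%


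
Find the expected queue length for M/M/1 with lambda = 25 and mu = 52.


rho = 25/52; Lq = rho^2/(1-rho) = 0.45

0.45


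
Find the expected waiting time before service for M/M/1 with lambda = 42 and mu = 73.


rho = 42/73; Wq = rho/(mu - lambda) = 0.0186 hours

0.0186 hours


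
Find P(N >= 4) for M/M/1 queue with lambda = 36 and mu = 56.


P(N >= 4) = rho^4 = (36/56)^4 = 0.1708

0.1708


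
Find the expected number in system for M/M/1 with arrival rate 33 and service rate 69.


rho = 33/69; L = rho/(1-rho) = 0.92

0.92


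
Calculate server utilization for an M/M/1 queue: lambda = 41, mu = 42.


rho = lambda/mu = 41/42 = 0.9762

0.9762


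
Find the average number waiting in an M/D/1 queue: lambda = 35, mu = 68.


M/D/1: Lq = rho^2 / (2*(1-rho)) where rho = 35/68; Lq = 0.27

0.27


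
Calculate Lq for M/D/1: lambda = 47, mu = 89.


M/D/1: Lq = rho^2 / (2*(1-rho)) where rho = 47/89; Lq = 0.3

0.3


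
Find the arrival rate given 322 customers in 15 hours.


lambda = total arrivals / time = 322 / 15 = 21.47 per hour

21.47 per hour


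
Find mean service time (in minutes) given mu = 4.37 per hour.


Mean service time = 60/mu = 60/4.37 = 13.73 minutes

13.73 minutes


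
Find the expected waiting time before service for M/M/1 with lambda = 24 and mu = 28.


rho = 24/28; Wq = rho/(mu - lambda) = 0.2143 hours

0.2143 hours


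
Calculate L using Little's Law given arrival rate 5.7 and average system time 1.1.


L = lambda * W = 5.7 * 1.1 = 6.27

6.27


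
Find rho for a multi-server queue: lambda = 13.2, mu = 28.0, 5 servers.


rho = lambda / (c * mu) = 13.2 / (5 * 28.0) = 0.0943

0.0943


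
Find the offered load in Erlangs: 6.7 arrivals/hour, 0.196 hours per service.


Offered load a = lambda * E[S] = 6.7 * 0.196 = 1.31 Erlangs

1.31 Erlangs


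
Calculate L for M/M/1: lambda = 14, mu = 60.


rho = 14/60; L = rho/(1-rho) = 0.3

0.3


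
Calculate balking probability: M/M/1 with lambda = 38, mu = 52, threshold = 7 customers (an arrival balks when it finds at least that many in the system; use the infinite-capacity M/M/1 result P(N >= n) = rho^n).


P(N >= 7) = rho^7 = (38/52)^7 = 0.1113

0.1113


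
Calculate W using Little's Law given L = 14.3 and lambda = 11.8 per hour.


W = L / lambda = 14.3 / 11.8 = 1.2119 hours

1.2119 hours


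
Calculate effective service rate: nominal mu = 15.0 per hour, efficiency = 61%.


Effective rate = mu * efficiency = 15.0 * 0.61 = 9.15 per hour

9.15 per hour


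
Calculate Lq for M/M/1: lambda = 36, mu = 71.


rho = 36/71; Lq = rho^2/(1-rho) = 0.52

0.52


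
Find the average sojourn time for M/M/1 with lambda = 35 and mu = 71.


W = 1/(mu - lambda) = 1/(71 - 35) = 0.0278 hours

0.0278 hours


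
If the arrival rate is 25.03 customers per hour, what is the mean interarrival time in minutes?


Mean interarrival time = 60/lambda = 60/25.03 = 2.4 minutes

2.4 minutes


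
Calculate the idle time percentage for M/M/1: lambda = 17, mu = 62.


Idle fraction = (1 - rho) * 100 = (1 - 17/62) * 100 = 72.6%

72.6%


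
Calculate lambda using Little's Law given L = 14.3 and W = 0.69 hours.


lambda = L / W = 14.3 / 0.69 = 20.72 per hour

20.72 per hour


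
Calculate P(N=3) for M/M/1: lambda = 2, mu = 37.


rho = 2/37; P(n) = (1-rho)*rho^n = (1-2/37)*(2/37)^3 = 0.0001

0.0001


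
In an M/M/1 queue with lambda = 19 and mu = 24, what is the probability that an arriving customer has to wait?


P(wait) = rho = lambda/mu = 19/24 = 0.7917

0.7917


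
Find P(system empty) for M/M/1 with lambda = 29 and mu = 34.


P0 = 1 - rho = 1 - 29/34 = 0.1471

0.1471


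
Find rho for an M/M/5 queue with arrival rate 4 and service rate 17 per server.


rho = lambda/(c*mu) = 4/(5*17) = 0.0471

0.0471


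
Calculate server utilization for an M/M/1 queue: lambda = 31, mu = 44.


rho = lambda/mu = 31/44 = 0.7045

0.7045


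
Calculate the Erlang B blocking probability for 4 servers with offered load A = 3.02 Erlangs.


B(N,A) = (A^N/N!) / sum(A^k/k!, k=0..N) with N=4, A=3.02 = 0.2083

0.2083


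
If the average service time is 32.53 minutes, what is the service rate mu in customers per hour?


mu = 60 / avg_service_time = 60 / 32.53 = 1.84 per hour

1.84 per hour


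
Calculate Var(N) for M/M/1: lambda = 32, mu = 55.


rho = 32/55; Var(N) = rho/(1-rho)^2 = 3.33

3.33


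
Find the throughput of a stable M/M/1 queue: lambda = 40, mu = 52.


For a stable queue (lambda < mu), throughput = lambda = 40 per hour

40 per hour


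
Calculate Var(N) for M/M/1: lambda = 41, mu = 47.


rho = 41/47; Var(N) = rho/(1-rho)^2 = 53.53

53.53


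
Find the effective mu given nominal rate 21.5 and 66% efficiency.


Effective rate = mu * efficiency = 21.5 * 0.66 = 14.19 per hour

14.19 per hour


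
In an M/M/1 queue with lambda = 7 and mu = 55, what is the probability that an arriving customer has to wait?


P(wait) = rho = lambda/mu = 7/55 = 0.1273

0.1273


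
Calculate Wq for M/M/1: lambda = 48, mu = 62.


rho = 48/62; Wq = rho/(mu - lambda) = 0.0553 hours

0.0553 hours


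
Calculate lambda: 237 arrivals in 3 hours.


lambda = total arrivals / time = 237 / 3 = 79.0 per hour

79.0 per hour


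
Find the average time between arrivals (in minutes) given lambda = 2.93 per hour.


Mean interarrival time = 60/lambda = 60/2.93 = 20.48 minutes

20.48 minutes


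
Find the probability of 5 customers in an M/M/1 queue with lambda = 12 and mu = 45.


rho = 12/45; P(n) = (1-rho)*rho^n = (1-12/45)*(12/45)^5 = 0.001

0.001


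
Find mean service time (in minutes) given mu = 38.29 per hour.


Mean service time = 60/mu = 60/38.29 = 1.57 minutes

1.57 minutes


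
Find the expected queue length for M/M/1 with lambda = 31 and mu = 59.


rho = 31/59; Lq = rho^2/(1-rho) = 0.58

0.58


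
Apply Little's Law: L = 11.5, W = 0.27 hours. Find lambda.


lambda = L / W = 11.5 / 0.27 = 42.59 per hour

42.59 per hour


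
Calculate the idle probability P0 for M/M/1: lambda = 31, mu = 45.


P0 = 1 - rho = 1 - 31/45 = 0.3111

0.3111


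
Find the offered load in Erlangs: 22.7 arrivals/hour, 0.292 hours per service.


Offered load a = lambda * E[S] = 22.7 * 0.292 = 6.63 Erlangs

6.63 Erlangs


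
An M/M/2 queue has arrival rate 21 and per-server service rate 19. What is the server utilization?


rho = lambda/(c*mu) = 21/(2*19) = 0.5526

0.5526


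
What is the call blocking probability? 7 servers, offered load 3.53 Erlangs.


B(N,A) = (A^N/N!) / sum(A^k/k!, k=0..N) with N=7, A=3.53 = 0.0409

0.0409


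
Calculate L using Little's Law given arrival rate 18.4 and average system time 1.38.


L = lambda * W = 18.4 * 1.38 = 25.39

25.39


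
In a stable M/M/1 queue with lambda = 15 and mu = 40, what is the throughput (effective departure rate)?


For a stable queue (lambda < mu), throughput = lambda = 15 per hour

15 per hour


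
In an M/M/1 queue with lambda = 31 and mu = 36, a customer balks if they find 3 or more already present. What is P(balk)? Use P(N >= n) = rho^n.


P(N >= 3) = rho^3 = (31/36)^3 = 0.6385

0.6385


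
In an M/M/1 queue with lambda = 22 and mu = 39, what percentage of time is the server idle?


Idle fraction = (1 - rho) * 100 = (1 - 22/39) * 100 = 43.6%

43.6%


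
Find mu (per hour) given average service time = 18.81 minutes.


mu = 60 / avg_service_time = 60 / 18.81 = 3.19 per hour

3.19 per hour


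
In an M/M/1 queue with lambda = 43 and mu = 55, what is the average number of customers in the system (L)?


rho = 43/55; L = rho/(1-rho) = 3.58

3.58


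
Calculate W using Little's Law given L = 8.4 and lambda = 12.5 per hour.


W = L / lambda = 8.4 / 12.5 = 0.672 hours

0.672 hours


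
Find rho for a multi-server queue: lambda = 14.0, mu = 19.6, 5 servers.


rho = lambda / (c * mu) = 14.0 / (5 * 19.6) = 0.1429

0.1429


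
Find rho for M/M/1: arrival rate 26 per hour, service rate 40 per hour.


rho = lambda/mu = 26/40 = 0.65

0.65


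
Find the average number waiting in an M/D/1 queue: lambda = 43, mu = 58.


M/D/1: Lq = rho^2 / (2*(1-rho)) where rho = 43/58; Lq = 1.06

1.06


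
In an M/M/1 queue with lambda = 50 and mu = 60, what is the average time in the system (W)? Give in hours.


W = 1/(mu - lambda) = 1/(60 - 50) = 0.1 hours

0.1 hours


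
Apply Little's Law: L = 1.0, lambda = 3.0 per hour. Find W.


W = L / lambda = 1.0 / 3.0 = 0.3333 hours

0.3333 hours


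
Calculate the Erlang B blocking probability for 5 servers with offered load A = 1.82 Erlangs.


B(N,A) = (A^N/N!) / sum(A^k/k!, k=0..N) with N=5, A=1.82 = 0.0273

0.0273


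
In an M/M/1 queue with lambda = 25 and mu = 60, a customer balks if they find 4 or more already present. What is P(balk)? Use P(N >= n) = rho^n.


P(N >= 4) = rho^4 = (25/60)^4 = 0.0301

0.0301


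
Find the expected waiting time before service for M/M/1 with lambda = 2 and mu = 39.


rho = 2/39; Wq = rho/(mu - lambda) = 0.0014 hours

0.0014 hours


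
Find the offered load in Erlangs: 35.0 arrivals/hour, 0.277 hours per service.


Offered load a = lambda * E[S] = 35.0 * 0.277 = 9.7 Erlangs

9.7 Erlangs
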